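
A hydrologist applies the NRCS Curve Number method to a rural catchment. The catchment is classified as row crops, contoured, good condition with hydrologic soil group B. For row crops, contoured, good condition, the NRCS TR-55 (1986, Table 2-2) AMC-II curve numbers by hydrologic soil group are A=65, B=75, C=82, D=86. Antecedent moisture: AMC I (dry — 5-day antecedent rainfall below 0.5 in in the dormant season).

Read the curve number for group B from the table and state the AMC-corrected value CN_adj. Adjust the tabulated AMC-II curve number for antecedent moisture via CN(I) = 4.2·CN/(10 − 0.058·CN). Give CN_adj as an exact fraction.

NRCS table: row crops, contoured, good condition, soil group B → CN(II) = 75
CN(I) from CN(II)=75: (4.2·75)/(10 − 0.058·75) = 6300/113 ≈ 55.752

CN_adj = 6300/113 ≈ 55.752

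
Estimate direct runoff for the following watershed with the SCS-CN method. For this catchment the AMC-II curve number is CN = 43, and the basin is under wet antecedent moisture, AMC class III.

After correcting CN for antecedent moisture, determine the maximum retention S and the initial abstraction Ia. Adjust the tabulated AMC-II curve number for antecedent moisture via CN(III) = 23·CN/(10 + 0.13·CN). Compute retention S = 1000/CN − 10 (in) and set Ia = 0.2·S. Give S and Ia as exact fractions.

S = 5700/989 in ≈ 5.763 in; Ia = 1140/989 in ≈ 1.153 in

CN(III) from CN(II)=43: (23·43)/(10 + 0.13·43) = 98900/1559 ≈ 63.438
S = 1000/(98900/1559) − 10 = 5700/989 in ≈ 5.763 in
Ia = 0.2S: 0.2·5.763 = 1.153 in (exactly 1140/989)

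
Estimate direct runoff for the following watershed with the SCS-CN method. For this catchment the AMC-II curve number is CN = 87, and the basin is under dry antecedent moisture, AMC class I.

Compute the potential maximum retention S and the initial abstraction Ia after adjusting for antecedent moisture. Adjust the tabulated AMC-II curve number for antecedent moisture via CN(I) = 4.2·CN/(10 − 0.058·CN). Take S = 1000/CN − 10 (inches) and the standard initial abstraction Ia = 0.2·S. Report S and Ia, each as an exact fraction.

S = 6500/1827 in ≈ 3.558 in; Ia = 1300/1827 in ≈ 0.712 in

CN(I) from CN(II)=87: (4.2·87)/(10 − 0.058·87) = 182700/2477 ≈ 73.759
Retention S: 1000/CN − 10 with CN=73.759 → S = 6500/1827 ≈ 3.558 in
Ia = 0.2·(6500/1827) = 1300/1827 in ≈ 0.712 in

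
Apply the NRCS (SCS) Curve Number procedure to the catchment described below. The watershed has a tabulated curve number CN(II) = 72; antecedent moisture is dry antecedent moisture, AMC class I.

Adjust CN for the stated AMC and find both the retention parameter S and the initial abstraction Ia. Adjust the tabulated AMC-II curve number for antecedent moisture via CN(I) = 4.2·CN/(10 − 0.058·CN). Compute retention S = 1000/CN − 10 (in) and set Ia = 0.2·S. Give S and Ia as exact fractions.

Dry (AMC I): CN(I) = 4.2·72/(10 − 0.058·72) = (1512/5)/(728/125) = 675/13 ≈ 51.923
Max retention: S = 1000/(675/13) − 10 = 250/27 in (≈ 9.259 in)
Ia = 0.2·(250/27) = 50/27 in ≈ 1.852 in

S = 250/27 in ≈ 9.259 in; Ia = 50/27 in ≈ 1.852 in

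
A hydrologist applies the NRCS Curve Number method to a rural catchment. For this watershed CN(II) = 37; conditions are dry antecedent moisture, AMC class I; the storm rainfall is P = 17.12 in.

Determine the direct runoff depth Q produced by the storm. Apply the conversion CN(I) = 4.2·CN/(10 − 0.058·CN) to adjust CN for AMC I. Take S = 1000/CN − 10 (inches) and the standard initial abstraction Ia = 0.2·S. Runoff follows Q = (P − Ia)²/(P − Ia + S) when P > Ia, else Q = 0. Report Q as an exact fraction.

Q = 17372224/10599575 in ≈ 1.639 in

Adjust CN=37 to AMC I: 4.2·37/(10 − 0.058·37) → (777/5) ÷ (3927/500) = 3700/187 ≈ 19.786
Retention S: 1000/CN − 10 with CN=19.786 → S = 1500/37 ≈ 40.541 in
Ia = 0.2·(1500/37) = 300/37 in ≈ 8.108 in
Excess rainfall: 17.120 − 8.108 = 9.012 in; P > Ia so Q > 0
Q: (8336/925)² ÷ (45836/925) = 17372224/10599575 in (≈ 1.639 in)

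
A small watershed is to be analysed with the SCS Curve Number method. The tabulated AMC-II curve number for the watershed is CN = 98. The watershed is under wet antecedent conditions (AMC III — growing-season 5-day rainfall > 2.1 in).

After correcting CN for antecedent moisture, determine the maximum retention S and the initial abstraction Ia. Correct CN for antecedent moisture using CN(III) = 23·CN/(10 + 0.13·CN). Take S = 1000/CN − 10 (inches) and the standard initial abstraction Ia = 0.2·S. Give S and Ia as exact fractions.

S = 100/1127 in ≈ 0.089 in; Ia = 20/1127 in ≈ 0.018 in

Wet (AMC III): CN(III) = 23·98/(10 + 0.13·98) = 2254/(1137/50) = 112700/1137 ≈ 99.120
S = 1000/(112700/1137) − 10 = 100/1127 in ≈ 0.089 in
Initial abstraction Ia = S/5 = (100/1127)/5 = 20/1127 ≈ 0.018 in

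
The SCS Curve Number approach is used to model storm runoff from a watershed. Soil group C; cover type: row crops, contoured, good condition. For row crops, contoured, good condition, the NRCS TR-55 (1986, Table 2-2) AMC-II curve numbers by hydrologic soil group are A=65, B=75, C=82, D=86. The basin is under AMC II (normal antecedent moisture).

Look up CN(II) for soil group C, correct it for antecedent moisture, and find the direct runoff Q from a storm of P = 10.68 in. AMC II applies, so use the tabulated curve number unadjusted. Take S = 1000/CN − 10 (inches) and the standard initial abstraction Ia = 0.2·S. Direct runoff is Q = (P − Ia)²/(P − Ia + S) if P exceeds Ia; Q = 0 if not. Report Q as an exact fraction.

Q = 36729003/4355225 in ≈ 8.433 in

NRCS table: row crops, contoured, good condition, soil group C → CN(II) = 82
CN(II) = 82; AMC II needs no correction.
S = 1000/82 − 10 = 90/41 in ≈ 2.195 in
Ia = 0.2·(90/41) = 18/41 in ≈ 0.439 in
Excess rainfall: 10.680 − 0.439 = 10.241 in; P > Ia so Q > 0
Q = (10497/1025)²/((10497/1025) + 90/41) = (110187009/1050625)/(12747/1025) = 36729003/4355225 in ≈ 8.433 in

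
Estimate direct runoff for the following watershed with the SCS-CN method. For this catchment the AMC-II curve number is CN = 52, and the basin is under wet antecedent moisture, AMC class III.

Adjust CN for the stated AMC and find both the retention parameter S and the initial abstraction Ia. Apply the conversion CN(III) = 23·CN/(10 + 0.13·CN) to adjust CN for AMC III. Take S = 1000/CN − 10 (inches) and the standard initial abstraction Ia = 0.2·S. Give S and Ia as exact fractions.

Adjust CN=52 to AMC III: 23·52/(10 + 0.13·52) → 1196 ÷ (419/25) = 29900/419 ≈ 71.360
Retention S: 1000/CN − 10 with CN=71.360 → S = 1200/299 ≈ 4.013 in
Ia = 0.2S: 0.2·4.013 = 0.803 in (exactly 240/299)

S = 1200/299 in ≈ 4.013 in; Ia = 240/299 in ≈ 0.803 in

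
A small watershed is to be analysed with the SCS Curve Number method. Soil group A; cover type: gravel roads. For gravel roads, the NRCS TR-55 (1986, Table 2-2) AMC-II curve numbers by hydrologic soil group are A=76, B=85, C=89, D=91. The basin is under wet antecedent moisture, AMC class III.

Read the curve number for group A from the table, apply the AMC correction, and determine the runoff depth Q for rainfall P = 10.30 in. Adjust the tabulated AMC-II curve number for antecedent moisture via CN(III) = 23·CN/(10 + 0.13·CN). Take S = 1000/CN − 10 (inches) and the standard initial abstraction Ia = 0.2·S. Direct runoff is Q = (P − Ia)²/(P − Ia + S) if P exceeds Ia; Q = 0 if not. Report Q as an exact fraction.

NRCS table: gravel roads, soil group A → CN(II) = 76
Adjust CN=76 to AMC III: 23·76/(10 + 0.13·76) → 1748 ÷ (497/25) = 43700/497 ≈ 87.928
Retention S: 1000/CN − 10 with CN=87.928 → S = 600/437 ≈ 1.373 in
Initial abstraction Ia = S/5 = (600/437)/5 = 120/437 ≈ 0.275 in
Since P=10.300 > Ia=0.275: effective rainfall P−Ia = 43811/4370 in
Q: (43811/4370)² ÷ (49811/4370) = 1919403721/217674070 in (≈ 8.818 in)

Q = 1919403721/217674070 in ≈ 8.818 in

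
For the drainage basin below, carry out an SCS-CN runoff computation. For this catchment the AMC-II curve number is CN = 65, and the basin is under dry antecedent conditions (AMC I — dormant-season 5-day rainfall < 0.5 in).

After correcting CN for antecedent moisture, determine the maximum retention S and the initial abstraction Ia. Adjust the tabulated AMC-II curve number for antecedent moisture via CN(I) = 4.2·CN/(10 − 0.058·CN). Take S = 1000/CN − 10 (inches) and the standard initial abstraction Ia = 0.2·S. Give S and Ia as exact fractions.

Adjust CN=65 to AMC I: 4.2·65/(10 − 0.058·65) → 273 ÷ (623/100) = 3900/89 ≈ 43.820
S = 1000/(3900/89) − 10 = 500/39 in ≈ 12.821 in
Ia = 0.2S: 0.2·12.821 = 2.564 in (exactly 100/39)

S = 500/39 in ≈ 12.821 in; Ia = 100/39 in ≈ 2.564 in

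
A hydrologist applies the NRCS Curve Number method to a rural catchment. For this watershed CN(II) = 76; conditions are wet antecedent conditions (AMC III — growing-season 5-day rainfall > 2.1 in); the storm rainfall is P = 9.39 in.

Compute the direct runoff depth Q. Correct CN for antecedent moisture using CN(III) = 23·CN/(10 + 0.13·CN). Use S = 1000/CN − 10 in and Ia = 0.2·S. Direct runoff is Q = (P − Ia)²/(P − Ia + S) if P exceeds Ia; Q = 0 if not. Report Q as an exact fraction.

Wet (AMC III): CN(III) = 23·76/(10 + 0.13·76) = 1748/(497/25) = 43700/497 ≈ 87.928
Max retention: S = 1000/(43700/497) − 10 = 600/437 in (≈ 1.373 in)
Ia = 0.2S: 0.2·1.373 = 0.275 in (exactly 120/437)
Since P=9.390 > Ia=0.275: effective rainfall P−Ia = 398343/43700 in
Q: (398343/43700)² ÷ (458343/43700) = 17630793961/2225509900 in (≈ 7.922 in)

Q = 17630793961/2225509900 in ≈ 7.922 in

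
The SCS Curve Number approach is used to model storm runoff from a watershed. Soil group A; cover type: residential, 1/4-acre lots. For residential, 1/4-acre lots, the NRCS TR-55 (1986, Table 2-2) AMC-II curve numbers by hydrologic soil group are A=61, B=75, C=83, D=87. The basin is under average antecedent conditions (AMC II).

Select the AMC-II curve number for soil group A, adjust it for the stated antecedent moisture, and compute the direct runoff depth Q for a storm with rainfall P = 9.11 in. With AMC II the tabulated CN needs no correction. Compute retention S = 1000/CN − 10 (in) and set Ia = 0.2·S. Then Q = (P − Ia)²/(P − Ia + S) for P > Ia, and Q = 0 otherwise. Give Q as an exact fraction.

NRCS table: residential, 1/4-acre lots, soil group A → CN(II) = 61
Average conditions: CN = 61 (no AMC adjustment).
Max retention: S = 1000/61 − 10 = 390/61 in (≈ 6.393 in)
Ia = 0.2·(390/61) = 78/61 in ≈ 1.279 in
Excess rainfall: 9.110 − 1.279 = 7.831 in; P > Ia so Q > 0
Runoff Q = (P−Ia)²/(P−Ia+S) = (7.831)²/(7.831+6.393) = 2282068441/529303100 ≈ 4.311 in

Q = 2282068441/529303100 in ≈ 4.311 in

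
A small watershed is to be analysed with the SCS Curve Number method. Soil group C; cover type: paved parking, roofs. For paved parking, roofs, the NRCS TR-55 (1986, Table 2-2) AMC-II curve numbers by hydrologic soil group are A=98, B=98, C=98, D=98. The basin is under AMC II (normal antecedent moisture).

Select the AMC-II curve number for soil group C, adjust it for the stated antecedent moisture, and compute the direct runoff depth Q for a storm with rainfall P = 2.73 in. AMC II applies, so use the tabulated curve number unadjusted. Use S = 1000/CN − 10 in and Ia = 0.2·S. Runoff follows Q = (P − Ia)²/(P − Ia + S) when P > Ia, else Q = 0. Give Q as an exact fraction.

NRCS table: paved parking, roofs, soil group C → CN(II) = 98
Average conditions: CN = 98 (no AMC adjustment).
Max retention: S = 1000/98 − 10 = 10/49 in (≈ 0.204 in)
Ia = 0.2S: 0.2·0.204 = 0.041 in (exactly 2/49)
Since P=2.730 > Ia=0.041: effective rainfall P−Ia = 13177/4900 in
Q = (13177/4900)²/((13177/4900) + 10/49) = (173633329/24010000)/(14177/4900) = 173633329/69467300 in ≈ 2.499 in

Q = 173633329/69467300 in ≈ 2.499 in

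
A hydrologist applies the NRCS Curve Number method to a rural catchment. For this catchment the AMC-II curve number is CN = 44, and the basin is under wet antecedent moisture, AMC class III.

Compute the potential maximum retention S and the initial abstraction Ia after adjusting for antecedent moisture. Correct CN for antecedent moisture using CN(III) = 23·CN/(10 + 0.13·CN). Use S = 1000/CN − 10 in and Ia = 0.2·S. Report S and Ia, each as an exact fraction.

S = 1400/253 in ≈ 5.534 in; Ia = 280/253 in ≈ 1.107 in

Adjust CN=44 to AMC III: 23·44/(10 + 0.13·44) → 1012 ÷ (393/25) = 25300/393 ≈ 64.377
Max retention: S = 1000/(25300/393) − 10 = 1400/253 in (≈ 5.534 in)
Ia = 0.2·(1400/253) = 280/253 in ≈ 1.107 in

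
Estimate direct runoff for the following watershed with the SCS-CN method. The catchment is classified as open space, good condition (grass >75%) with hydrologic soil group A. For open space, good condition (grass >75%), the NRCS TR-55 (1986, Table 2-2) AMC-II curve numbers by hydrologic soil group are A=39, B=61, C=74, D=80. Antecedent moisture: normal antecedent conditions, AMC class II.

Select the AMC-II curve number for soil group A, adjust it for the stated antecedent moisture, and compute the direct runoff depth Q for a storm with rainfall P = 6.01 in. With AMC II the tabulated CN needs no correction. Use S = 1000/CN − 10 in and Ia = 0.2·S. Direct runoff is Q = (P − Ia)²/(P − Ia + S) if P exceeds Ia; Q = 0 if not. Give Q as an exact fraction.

NRCS table: open space, good condition (grass >75%), soil group A → CN(II) = 39
CN(II) = 39; AMC II needs no correction.
Retention S: 1000/CN − 10 with CN=39.000 → S = 610/39 ≈ 15.641 in
Initial abstraction Ia = S/5 = (610/39)/5 = 122/39 ≈ 3.128 in
Since P=6.010 > Ia=3.128: effective rainfall P−Ia = 11239/3900 in
Q = (11239/3900)²/((11239/3900) + 610/39) = (126315121/15210000)/(72239/3900) = 126315121/281732100 in ≈ 0.448 in

Q = 126315121/281732100 in ≈ 0.448 in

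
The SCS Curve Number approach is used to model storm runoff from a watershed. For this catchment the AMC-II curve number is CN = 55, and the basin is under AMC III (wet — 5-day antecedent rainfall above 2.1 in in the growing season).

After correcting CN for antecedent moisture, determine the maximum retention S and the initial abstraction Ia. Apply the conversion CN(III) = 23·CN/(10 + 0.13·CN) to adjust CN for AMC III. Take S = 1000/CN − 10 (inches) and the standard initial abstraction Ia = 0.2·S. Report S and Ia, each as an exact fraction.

S = 900/253 in ≈ 3.557 in; Ia = 180/253 in ≈ 0.711 in

CN(III) from CN(II)=55: (23·55)/(10 + 0.13·55) = 25300/343 ≈ 73.761
S = 1000/(25300/343) − 10 = 900/253 in ≈ 3.557 in
Initial abstraction Ia = S/5 = (900/253)/5 = 180/253 ≈ 0.711 in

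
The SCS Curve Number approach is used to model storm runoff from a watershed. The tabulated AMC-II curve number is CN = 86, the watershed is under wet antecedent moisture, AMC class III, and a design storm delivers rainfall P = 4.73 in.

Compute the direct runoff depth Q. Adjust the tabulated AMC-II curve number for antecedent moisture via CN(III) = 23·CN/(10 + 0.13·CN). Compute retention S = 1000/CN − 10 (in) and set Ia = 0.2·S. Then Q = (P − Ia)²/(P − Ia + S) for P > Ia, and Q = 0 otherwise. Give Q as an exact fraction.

CN(III) from CN(II)=86: (23·86)/(10 + 0.13·86) = 98900/1059 ≈ 93.390
S = 1000/(98900/1059) − 10 = 700/989 in ≈ 0.708 in
Initial abstraction Ia = S/5 = (700/989)/5 = 140/989 ≈ 0.142 in
P − Ia = 4.730 − 0.142 = 453797/98900 ≈ 4.588 in (> 0, runoff occurs)
Runoff Q = (P−Ia)²/(P−Ia+S) = (4.588)²/(4.588+0.708) = 205931717209/51803523300 ≈ 3.975 in

Q = 205931717209/51803523300 in ≈ 3.975 in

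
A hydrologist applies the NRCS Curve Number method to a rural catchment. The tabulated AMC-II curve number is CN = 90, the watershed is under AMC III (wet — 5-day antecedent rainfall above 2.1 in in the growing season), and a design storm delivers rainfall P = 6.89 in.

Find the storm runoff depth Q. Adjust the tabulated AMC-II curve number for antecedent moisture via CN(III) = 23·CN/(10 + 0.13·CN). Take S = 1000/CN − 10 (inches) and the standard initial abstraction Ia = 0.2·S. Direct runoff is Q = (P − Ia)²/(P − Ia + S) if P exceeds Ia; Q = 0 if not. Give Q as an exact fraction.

Q = 19774828129/3117896100 in ≈ 6.342 in

Wet (AMC III): CN(III) = 23·90/(10 + 0.13·90) = 2070/(217/10) = 20700/217 ≈ 95.392
Retention S: 1000/CN − 10 with CN=95.392 → S = 100/207 ≈ 0.483 in
Ia = 0.2·(100/207) = 20/207 in ≈ 0.097 in
P − Ia = 6.890 − 0.097 = 140623/20700 ≈ 6.793 in (> 0, runoff occurs)
Runoff Q = (P−Ia)²/(P−Ia+S) = (6.793)²/(6.793+0.483) = 19774828129/3117896100 ≈ 6.342 in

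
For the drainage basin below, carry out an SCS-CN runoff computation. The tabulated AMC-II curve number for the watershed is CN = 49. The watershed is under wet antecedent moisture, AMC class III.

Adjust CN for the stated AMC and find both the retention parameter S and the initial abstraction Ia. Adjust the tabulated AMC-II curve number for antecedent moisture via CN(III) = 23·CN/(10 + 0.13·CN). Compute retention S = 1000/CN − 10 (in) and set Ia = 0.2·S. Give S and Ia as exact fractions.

Wet (AMC III): CN(III) = 23·49/(10 + 0.13·49) = 1127/(1637/100) = 112700/1637 ≈ 68.845
S = 1000/(112700/1637) − 10 = 5100/1127 in ≈ 4.525 in
Ia = 0.2S: 0.2·4.525 = 0.905 in (exactly 1020/1127)

S = 5100/1127 in ≈ 4.525 in; Ia = 1020/1127 in ≈ 0.905 in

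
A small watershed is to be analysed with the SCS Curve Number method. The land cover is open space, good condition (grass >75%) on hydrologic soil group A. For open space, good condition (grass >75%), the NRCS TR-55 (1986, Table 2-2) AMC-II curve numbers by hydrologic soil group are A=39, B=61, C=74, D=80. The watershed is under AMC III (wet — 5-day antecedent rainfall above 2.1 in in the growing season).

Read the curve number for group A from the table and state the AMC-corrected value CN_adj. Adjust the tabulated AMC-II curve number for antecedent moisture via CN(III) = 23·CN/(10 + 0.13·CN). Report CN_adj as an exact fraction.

CN_adj = 89700/1507 ≈ 59.522

NRCS table: open space, good condition (grass >75%), soil group A → CN(II) = 39
Adjust CN=39 to AMC III: 23·39/(10 + 0.13·39) → 897 ÷ (1507/100) = 89700/1507 ≈ 59.522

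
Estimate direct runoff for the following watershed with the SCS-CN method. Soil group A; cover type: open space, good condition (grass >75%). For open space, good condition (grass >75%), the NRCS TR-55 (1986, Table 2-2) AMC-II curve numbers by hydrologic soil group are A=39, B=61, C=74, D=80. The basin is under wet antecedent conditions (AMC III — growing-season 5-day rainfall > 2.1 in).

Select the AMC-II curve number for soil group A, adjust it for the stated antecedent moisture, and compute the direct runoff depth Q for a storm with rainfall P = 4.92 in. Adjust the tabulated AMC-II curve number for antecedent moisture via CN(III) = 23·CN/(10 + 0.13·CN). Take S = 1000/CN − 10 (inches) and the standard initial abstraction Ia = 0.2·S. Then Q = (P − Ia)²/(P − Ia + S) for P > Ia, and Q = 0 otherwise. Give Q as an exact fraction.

Q = 6372988561/5210022675 in ≈ 1.223 in

NRCS table: open space, good condition (grass >75%), soil group A → CN(II) = 39
Wet (AMC III): CN(III) = 23·39/(10 + 0.13·39) = 897/(1507/100) = 89700/1507 ≈ 59.522
S = 1000/(89700/1507) − 10 = 6100/897 in ≈ 6.800 in
Ia = 0.2S: 0.2·6.800 = 1.360 in (exactly 1220/897)
P − Ia = 4.920 − 1.360 = 79831/22425 ≈ 3.560 in (> 0, runoff occurs)
Q = (79831/22425)²/((79831/22425) + 6100/897) = (6372988561/502880625)/(232331/22425) = 6372988561/5210022675 in ≈ 1.223 in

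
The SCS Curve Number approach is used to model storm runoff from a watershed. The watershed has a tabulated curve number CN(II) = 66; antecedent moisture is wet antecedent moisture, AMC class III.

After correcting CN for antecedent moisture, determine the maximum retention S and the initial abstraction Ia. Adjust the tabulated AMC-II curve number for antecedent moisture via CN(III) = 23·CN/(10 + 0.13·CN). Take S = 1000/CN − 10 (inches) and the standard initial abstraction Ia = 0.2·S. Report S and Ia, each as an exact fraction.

Wet (AMC III): CN(III) = 23·66/(10 + 0.13·66) = 1518/(929/50) = 75900/929 ≈ 81.701
Retention S: 1000/CN − 10 with CN=81.701 → S = 1700/759 ≈ 2.240 in
Initial abstraction Ia = S/5 = (1700/759)/5 = 340/759 ≈ 0.448 in

S = 1700/759 in ≈ 2.240 in; Ia = 340/759 in ≈ 0.448 in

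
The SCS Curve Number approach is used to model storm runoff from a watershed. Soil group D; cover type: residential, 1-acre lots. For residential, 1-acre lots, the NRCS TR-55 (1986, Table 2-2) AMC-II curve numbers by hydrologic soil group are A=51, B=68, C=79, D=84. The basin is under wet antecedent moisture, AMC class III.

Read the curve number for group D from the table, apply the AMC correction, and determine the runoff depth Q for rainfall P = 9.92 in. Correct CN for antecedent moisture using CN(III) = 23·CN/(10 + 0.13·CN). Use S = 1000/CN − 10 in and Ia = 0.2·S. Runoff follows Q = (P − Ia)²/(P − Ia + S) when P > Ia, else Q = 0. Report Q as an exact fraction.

Q = 1734133832/192873975 in ≈ 8.991 in

NRCS table: residential, 1-acre lots, soil group D → CN(II) = 84
Adjust CN=84 to AMC III: 23·84/(10 + 0.13·84) → 1932 ÷ (523/25) = 48300/523 ≈ 92.352
S = 1000/(48300/523) − 10 = 400/483 in ≈ 0.828 in
Initial abstraction Ia = S/5 = (400/483)/5 = 80/483 ≈ 0.166 in
P − Ia = 9.920 − 0.166 = 117784/12075 ≈ 9.754 in (> 0, runoff occurs)
Q: (117784/12075)² ÷ (127784/12075) = 1734133832/192873975 in (≈ 8.991 in)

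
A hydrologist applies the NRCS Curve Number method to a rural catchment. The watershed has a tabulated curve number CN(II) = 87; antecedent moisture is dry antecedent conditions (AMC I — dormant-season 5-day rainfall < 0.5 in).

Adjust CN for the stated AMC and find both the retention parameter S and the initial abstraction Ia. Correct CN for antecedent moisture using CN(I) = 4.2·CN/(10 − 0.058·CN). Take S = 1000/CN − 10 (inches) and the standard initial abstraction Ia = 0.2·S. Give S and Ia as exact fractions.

Dry (AMC I): CN(I) = 4.2·87/(10 − 0.058·87) = (1827/5)/(2477/500) = 182700/2477 ≈ 73.759
S = 1000/(182700/2477) − 10 = 6500/1827 in ≈ 3.558 in
Ia = 0.2·(6500/1827) = 1300/1827 in ≈ 0.712 in

S = 6500/1827 in ≈ 3.558 in; Ia = 1300/1827 in ≈ 0.712 in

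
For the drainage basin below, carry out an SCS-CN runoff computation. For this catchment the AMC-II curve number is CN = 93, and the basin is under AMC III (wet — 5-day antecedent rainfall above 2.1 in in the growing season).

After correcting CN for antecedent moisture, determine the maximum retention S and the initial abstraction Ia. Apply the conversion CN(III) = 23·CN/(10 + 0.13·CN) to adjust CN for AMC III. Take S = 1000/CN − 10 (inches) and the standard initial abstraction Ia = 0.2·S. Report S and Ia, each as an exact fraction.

S = 700/2139 in ≈ 0.327 in; Ia = 140/2139 in ≈ 0.065 in

Adjust CN=93 to AMC III: 23·93/(10 + 0.13·93) → 2139 ÷ (2209/100) = 213900/2209 ≈ 96.831
Retention S: 1000/CN − 10 with CN=96.831 → S = 700/2139 ≈ 0.327 in
Ia = 0.2·(700/2139) = 140/2139 in ≈ 0.065 in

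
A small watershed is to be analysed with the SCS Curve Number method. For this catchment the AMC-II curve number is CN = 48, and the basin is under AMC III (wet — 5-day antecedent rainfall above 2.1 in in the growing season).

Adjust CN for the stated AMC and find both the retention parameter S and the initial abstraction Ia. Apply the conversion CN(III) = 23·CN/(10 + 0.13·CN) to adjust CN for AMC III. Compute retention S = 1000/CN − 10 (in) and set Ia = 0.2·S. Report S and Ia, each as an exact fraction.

S = 325/69 in ≈ 4.710 in; Ia = 65/69 in ≈ 0.942 in

Adjust CN=48 to AMC III: 23·48/(10 + 0.13·48) → 1104 ÷ (406/25) = 13800/203 ≈ 67.980
Max retention: S = 1000/(13800/203) − 10 = 325/69 in (≈ 4.710 in)
Initial abstraction Ia = S/5 = (325/69)/5 = 65/69 ≈ 0.942 in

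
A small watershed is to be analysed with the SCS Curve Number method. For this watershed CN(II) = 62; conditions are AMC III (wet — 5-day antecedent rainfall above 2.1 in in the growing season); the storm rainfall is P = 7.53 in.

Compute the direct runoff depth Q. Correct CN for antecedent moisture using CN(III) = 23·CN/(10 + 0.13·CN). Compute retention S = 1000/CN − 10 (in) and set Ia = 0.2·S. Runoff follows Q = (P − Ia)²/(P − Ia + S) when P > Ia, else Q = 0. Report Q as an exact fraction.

Q = 248890234321/49117785700 in ≈ 5.067 in

Wet (AMC III): CN(III) = 23·62/(10 + 0.13·62) = 1426/(903/50) = 71300/903 ≈ 78.959
S = 1000/(71300/903) − 10 = 1900/713 in ≈ 2.665 in
Ia = 0.2S: 0.2·2.665 = 0.533 in (exactly 380/713)
Since P=7.530 > Ia=0.533: effective rainfall P−Ia = 498889/71300 in
Q = (498889/71300)²/((498889/71300) + 1900/713) = (248890234321/5083690000)/(688889/71300) = 248890234321/49117785700 in ≈ 5.067 in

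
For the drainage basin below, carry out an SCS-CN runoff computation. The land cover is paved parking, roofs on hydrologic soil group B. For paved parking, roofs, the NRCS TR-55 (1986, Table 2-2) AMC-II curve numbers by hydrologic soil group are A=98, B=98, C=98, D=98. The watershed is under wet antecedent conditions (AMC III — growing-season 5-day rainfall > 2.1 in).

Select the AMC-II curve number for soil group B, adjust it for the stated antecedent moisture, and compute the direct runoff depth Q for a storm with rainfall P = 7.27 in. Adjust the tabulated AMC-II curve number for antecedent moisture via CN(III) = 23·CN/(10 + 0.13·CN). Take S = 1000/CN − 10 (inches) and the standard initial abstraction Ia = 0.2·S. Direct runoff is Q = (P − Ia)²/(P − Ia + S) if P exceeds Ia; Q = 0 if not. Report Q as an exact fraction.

NRCS table: paved parking, roofs, soil group B → CN(II) = 98
Wet (AMC III): CN(III) = 23·98/(10 + 0.13·98) = 2254/(1137/50) = 112700/1137 ≈ 99.120
Retention S: 1000/CN − 10 with CN=99.120 → S = 100/1127 ≈ 0.089 in
Ia = 0.2S: 0.2·0.089 = 0.018 in (exactly 20/1127)
P − Ia = 7.270 − 0.018 = 817329/112700 ≈ 7.252 in (> 0, runoff occurs)
Q: (817329/112700)² ÷ (827329/112700) = 668026694241/93239978300 in (≈ 7.165 in)

Q = 668026694241/93239978300 in ≈ 7.165 in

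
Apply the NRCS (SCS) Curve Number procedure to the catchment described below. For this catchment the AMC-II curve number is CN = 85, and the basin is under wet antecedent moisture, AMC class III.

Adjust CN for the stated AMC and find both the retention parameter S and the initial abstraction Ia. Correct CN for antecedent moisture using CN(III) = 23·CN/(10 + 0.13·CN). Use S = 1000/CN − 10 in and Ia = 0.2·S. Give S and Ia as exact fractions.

S = 300/391 in ≈ 0.767 in; Ia = 60/391 in ≈ 0.153 in

Adjust CN=85 to AMC III: 23·85/(10 + 0.13·85) → 1955 ÷ (421/20) = 39100/421 ≈ 92.874
Retention S: 1000/CN − 10 with CN=92.874 → S = 300/391 ≈ 0.767 in
Ia = 0.2·(300/391) = 60/391 in ≈ 0.153 in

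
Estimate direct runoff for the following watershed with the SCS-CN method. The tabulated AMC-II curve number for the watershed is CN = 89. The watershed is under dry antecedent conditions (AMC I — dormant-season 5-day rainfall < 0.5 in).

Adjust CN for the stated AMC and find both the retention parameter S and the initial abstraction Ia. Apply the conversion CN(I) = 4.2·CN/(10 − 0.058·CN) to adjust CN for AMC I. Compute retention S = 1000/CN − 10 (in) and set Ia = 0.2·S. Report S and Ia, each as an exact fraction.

Dry (AMC I): CN(I) = 4.2·89/(10 − 0.058·89) = (1869/5)/(2419/500) = 186900/2419 ≈ 77.263
Retention S: 1000/CN − 10 with CN=77.263 → S = 5500/1869 ≈ 2.943 in
Initial abstraction Ia = S/5 = (5500/1869)/5 = 1100/1869 ≈ 0.589 in

S = 5500/1869 in ≈ 2.943 in; Ia = 1100/1869 in ≈ 0.589 in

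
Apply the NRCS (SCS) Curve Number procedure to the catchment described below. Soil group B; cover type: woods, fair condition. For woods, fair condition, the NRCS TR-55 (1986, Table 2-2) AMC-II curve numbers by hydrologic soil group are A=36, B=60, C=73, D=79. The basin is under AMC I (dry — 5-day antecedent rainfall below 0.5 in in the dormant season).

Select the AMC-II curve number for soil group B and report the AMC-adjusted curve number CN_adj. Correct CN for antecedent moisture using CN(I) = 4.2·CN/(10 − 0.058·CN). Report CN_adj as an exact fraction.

NRCS table: woods, fair condition, soil group B → CN(II) = 60
Adjust CN=60 to AMC I: 4.2·60/(10 − 0.058·60) → 252 ÷ (163/25) = 6300/163 ≈ 38.650

CN_adj = 6300/163 ≈ 38.650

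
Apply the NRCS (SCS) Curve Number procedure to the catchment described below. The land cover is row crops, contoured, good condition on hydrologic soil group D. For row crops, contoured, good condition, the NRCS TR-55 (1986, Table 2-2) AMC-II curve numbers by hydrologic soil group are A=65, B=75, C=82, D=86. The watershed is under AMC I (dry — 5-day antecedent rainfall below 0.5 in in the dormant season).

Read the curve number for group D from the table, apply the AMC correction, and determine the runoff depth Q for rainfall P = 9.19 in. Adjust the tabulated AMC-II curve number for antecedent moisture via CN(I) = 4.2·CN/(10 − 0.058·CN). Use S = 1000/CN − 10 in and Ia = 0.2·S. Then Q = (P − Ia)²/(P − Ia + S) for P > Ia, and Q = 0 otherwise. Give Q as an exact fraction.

NRCS table: row crops, contoured, good condition, soil group D → CN(II) = 86
CN(I) from CN(II)=86: (4.2·86)/(10 − 0.058·86) = 12900/179 ≈ 72.067
Retention S: 1000/CN − 10 with CN=72.067 → S = 500/129 ≈ 3.876 in
Ia = 0.2S: 0.2·3.876 = 0.775 in (exactly 100/129)
P − Ia = 9.190 − 0.775 = 108551/12900 ≈ 8.415 in (> 0, runoff occurs)
Runoff Q = (P−Ia)²/(P−Ia+S) = (8.415)²/(8.415+3.876) = 11783319601/2045307900 ≈ 5.761 in

Q = 11783319601/2045307900 in ≈ 5.761 in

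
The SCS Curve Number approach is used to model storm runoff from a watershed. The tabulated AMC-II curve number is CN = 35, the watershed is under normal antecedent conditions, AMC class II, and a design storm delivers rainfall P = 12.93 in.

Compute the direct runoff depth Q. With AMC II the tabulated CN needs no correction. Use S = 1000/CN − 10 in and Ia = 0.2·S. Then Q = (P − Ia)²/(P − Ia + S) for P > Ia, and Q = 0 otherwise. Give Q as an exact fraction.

AMC II — tabulated CN = 35 applies directly.
Max retention: S = 1000/35 − 10 = 130/7 in (≈ 18.571 in)
Ia = 0.2·(130/7) = 26/7 in ≈ 3.714 in
P − Ia = 12.930 − 3.714 = 6451/700 ≈ 9.216 in (> 0, runoff occurs)
Q = (6451/700)²/((6451/700) + 130/7) = (41615401/490000)/(19451/700) = 41615401/13615700 in ≈ 3.056 in

Q = 41615401/13615700 in ≈ 3.056 in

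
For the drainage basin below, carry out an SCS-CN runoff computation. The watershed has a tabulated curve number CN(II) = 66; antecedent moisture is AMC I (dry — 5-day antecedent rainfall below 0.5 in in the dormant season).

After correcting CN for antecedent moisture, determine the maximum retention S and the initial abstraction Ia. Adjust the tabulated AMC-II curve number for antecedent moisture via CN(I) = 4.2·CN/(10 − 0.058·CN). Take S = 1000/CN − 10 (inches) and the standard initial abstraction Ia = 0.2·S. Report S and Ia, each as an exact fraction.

Dry (AMC I): CN(I) = 4.2·66/(10 − 0.058·66) = (1386/5)/(1543/250) = 69300/1543 ≈ 44.913
Retention S: 1000/CN − 10 with CN=44.913 → S = 8500/693 ≈ 12.266 in
Initial abstraction Ia = S/5 = (8500/693)/5 = 1700/693 ≈ 2.453 in

S = 8500/693 in ≈ 12.266 in; Ia = 1700/693 in ≈ 2.453 in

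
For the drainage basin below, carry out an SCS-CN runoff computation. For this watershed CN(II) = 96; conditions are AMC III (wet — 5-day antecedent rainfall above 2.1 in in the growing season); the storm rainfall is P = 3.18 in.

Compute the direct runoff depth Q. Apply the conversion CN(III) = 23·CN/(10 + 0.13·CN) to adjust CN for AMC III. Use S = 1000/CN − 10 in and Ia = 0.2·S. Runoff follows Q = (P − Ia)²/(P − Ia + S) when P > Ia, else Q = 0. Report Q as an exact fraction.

Q = 58817858/19787475 in ≈ 2.972 in

Adjust CN=96 to AMC III: 23·96/(10 + 0.13·96) → 2208 ÷ (562/25) = 27600/281 ≈ 98.221
Max retention: S = 1000/(27600/281) − 10 = 25/138 in (≈ 0.181 in)
Ia = 0.2S: 0.2·0.181 = 0.036 in (exactly 5/138)
P − Ia = 3.180 − 0.036 = 5423/1725 ≈ 3.144 in (> 0, runoff occurs)
Q = (5423/1725)²/((5423/1725) + 25/138) = (29408929/2975625)/(11471/3450) = 58817858/19787475 in ≈ 2.972 in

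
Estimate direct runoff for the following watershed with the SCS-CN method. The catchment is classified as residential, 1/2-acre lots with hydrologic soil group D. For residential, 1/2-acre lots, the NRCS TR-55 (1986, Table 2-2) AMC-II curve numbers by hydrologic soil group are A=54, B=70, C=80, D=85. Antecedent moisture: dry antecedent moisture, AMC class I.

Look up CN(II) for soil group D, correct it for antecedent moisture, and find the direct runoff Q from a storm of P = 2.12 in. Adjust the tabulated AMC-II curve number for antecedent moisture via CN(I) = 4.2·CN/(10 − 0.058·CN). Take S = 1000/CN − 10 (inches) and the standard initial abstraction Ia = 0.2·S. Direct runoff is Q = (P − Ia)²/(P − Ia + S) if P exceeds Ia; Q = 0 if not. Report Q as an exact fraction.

Q = 14493249/48513325 in ≈ 0.299 in

NRCS table: residential, 1/2-acre lots, soil group D → CN(II) = 85
Dry (AMC I): CN(I) = 4.2·85/(10 − 0.058·85) = 357/(507/100) = 11900/169 ≈ 70.414
Max retention: S = 1000/(11900/169) − 10 = 500/119 in (≈ 4.202 in)
Ia = 0.2·(500/119) = 100/119 in ≈ 0.840 in
Excess rainfall: 2.120 − 0.840 = 1.280 in; P > Ia so Q > 0
Q = (3807/2975)²/((3807/2975) + 500/119) = (14493249/8850625)/(16307/2975) = 14493249/48513325 in ≈ 0.299 in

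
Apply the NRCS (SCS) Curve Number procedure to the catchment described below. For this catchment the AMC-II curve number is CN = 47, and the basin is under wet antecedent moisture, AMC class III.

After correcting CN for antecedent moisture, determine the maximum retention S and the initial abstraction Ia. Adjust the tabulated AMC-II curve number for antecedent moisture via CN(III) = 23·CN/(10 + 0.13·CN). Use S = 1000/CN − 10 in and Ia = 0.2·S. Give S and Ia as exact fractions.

CN(III) from CN(II)=47: (23·47)/(10 + 0.13·47) = 108100/1611 ≈ 67.101
Max retention: S = 1000/(108100/1611) − 10 = 5300/1081 in (≈ 4.903 in)
Initial abstraction Ia = S/5 = (5300/1081)/5 = 1060/1081 ≈ 0.981 in

S = 5300/1081 in ≈ 4.903 in; Ia = 1060/1081 in ≈ 0.981 in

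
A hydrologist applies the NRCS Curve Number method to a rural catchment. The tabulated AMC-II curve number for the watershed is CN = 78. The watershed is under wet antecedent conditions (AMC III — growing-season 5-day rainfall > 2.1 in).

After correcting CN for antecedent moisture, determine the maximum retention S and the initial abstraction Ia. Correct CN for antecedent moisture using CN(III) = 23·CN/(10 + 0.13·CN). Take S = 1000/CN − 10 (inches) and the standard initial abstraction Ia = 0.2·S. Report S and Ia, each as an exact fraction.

CN(III) from CN(II)=78: (23·78)/(10 + 0.13·78) = 89700/1007 ≈ 89.076
Max retention: S = 1000/(89700/1007) − 10 = 1100/897 in (≈ 1.226 in)
Ia = 0.2·(1100/897) = 220/897 in ≈ 0.245 in

S = 1100/897 in ≈ 1.226 in; Ia = 220/897 in ≈ 0.245 in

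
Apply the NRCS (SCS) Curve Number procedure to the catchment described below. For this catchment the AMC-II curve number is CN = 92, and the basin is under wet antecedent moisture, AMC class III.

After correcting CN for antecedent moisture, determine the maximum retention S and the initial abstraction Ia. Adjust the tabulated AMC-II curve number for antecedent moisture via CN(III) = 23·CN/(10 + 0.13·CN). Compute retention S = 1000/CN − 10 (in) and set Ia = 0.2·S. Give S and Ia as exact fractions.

CN(III) from CN(II)=92: (23·92)/(10 + 0.13·92) = 52900/549 ≈ 96.357
Max retention: S = 1000/(52900/549) − 10 = 200/529 in (≈ 0.378 in)
Ia = 0.2·(200/529) = 40/529 in ≈ 0.076 in

S = 200/529 in ≈ 0.378 in; Ia = 40/529 in ≈ 0.076 in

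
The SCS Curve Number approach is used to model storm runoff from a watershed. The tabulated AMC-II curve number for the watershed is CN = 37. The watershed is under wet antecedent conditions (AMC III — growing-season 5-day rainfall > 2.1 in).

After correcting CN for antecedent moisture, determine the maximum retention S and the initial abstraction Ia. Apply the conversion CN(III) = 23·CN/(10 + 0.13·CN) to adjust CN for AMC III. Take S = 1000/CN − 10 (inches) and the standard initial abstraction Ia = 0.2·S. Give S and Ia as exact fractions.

CN(III) from CN(II)=37: (23·37)/(10 + 0.13·37) = 85100/1481 ≈ 57.461
S = 1000/(85100/1481) − 10 = 6300/851 in ≈ 7.403 in
Initial abstraction Ia = S/5 = (6300/851)/5 = 1260/851 ≈ 1.481 in

S = 6300/851 in ≈ 7.403 in; Ia = 1260/851 in ≈ 1.481 in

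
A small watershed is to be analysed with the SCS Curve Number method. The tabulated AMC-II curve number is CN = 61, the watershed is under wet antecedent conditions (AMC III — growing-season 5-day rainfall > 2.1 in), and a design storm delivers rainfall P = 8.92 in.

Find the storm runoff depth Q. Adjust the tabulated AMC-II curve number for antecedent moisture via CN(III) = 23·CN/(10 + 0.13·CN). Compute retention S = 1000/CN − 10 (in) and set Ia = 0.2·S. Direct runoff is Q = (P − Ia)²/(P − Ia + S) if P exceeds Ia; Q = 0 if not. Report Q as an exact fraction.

CN(III) from CN(II)=61: (23·61)/(10 + 0.13·61) = 140300/1793 ≈ 78.249
Max retention: S = 1000/(140300/1793) − 10 = 3900/1403 in (≈ 2.780 in)
Ia = 0.2·(3900/1403) = 780/1403 in ≈ 0.556 in
Excess rainfall: 8.920 − 0.556 = 8.364 in; P > Ia so Q > 0
Runoff Q = (P−Ia)²/(P−Ia+S) = (8.364)²/(8.364+2.780) = 86065370161/13709730175 ≈ 6.278 in

Q = 86065370161/13709730175 in ≈ 6.278 in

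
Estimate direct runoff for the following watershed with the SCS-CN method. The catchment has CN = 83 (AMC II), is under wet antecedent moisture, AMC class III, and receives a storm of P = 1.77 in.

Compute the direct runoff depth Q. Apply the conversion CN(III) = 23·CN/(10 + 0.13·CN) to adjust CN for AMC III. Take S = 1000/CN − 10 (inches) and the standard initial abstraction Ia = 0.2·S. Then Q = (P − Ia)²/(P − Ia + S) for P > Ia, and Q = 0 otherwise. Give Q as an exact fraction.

Q = 92350955449/90466173700 in ≈ 1.021 in

Wet (AMC III): CN(III) = 23·83/(10 + 0.13·83) = 1909/(2079/100) = 190900/2079 ≈ 91.823
Max retention: S = 1000/(190900/2079) − 10 = 1700/1909 in (≈ 0.891 in)
Initial abstraction Ia = S/5 = (1700/1909)/5 = 340/1909 ≈ 0.178 in
P − Ia = 1.770 − 0.178 = 303893/190900 ≈ 1.592 in (> 0, runoff occurs)
Q = (303893/190900)²/((303893/190900) + 1700/1909) = (92350955449/36442810000)/(473893/190900) = 92350955449/90466173700 in ≈ 1.021 in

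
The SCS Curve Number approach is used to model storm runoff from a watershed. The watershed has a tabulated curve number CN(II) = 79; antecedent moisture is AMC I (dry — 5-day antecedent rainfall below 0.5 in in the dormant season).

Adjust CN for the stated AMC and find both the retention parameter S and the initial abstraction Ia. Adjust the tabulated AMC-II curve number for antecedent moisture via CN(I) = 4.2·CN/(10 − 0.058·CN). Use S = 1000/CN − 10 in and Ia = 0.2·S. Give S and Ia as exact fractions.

Dry (AMC I): CN(I) = 4.2·79/(10 − 0.058·79) = (1659/5)/(2709/500) = 7900/129 ≈ 61.240
Max retention: S = 1000/(7900/129) − 10 = 500/79 in (≈ 6.329 in)
Initial abstraction Ia = S/5 = (500/79)/5 = 100/79 ≈ 1.266 in

S = 500/79 in ≈ 6.329 in; Ia = 100/79 in ≈ 1.266 in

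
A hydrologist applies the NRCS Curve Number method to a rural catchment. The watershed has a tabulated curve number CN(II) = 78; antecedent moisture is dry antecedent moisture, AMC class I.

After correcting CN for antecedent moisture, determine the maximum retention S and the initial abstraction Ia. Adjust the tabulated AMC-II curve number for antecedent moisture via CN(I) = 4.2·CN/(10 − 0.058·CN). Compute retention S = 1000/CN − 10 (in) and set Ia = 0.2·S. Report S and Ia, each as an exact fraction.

S = 5500/819 in ≈ 6.716 in; Ia = 1100/819 in ≈ 1.343 in

Dry (AMC I): CN(I) = 4.2·78/(10 − 0.058·78) = (1638/5)/(1369/250) = 81900/1369 ≈ 59.825
Retention S: 1000/CN − 10 with CN=59.825 → S = 5500/819 ≈ 6.716 in
Initial abstraction Ia = S/5 = (5500/819)/5 = 1100/819 ≈ 1.343 in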